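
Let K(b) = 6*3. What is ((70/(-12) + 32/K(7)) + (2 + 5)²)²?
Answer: 654481/324 ≈ 2020.0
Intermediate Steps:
K(b) = 18
((70/(-12) + 32/K(7)) + (2 + 5)²)² = ((70/(-12) + 32/18) + (2 + 5)²)² = ((70*(-1/12) + 32*(1/18)) + 7²)² = ((-35/6 + 16/9) + 49)² = (-73/18 + 49)² = (809/18)² = 654481/324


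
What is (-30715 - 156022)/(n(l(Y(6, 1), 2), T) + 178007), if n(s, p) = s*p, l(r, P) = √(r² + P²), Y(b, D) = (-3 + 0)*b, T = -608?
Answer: -33240493159/31565242257 - 227072192*√82/31565242257 ≈ -1.1182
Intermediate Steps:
Y(b, D) = -3*b
l(r, P) = √(P² + r²)
n(s, p) = p*s
(-30715 - 156022)/(n(l(Y(6, 1), 2), T) + 178007) = (-30715 - 156022)/(-608*√(2² + (-3*6)²) + 178007) = -186737/(-608*√(4 + (-18)²) + 178007) = -186737/(-608*√(4 + 324) + 178007) = -186737/(-1216*√82 + 178007) = -186737/(178007 - 1216*√82)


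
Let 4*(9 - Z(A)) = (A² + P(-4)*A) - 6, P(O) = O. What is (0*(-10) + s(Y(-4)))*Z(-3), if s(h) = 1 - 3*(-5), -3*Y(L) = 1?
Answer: 84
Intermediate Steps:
Y(L) = -⅓ (Y(L) = -⅓*1 = -⅓)
Z(A) = 21/2 + A - A²/4 (Z(A) = 9 - ((A² - 4*A) - 6)/4 = 9 - (-6 + A² - 4*A)/4 = 9 + (3/2 + A - A²/4) = 21/2 + A - A²/4)
s(h) = 16 (s(h) = 1 + 15 = 16)
(0*(-10) + s(Y(-4)))*Z(-3) = (0*(-10) + 16)*(21/2 - 3 - ¼*(-3)²) = (0 + 16)*(21/2 - 3 - ¼*9) = 16*(21/2 - 3 - 9/4) = 16*(21/4) = 84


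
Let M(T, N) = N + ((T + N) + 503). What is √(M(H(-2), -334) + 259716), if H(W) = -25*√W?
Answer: √(259551 - 25*I*√2) ≈ 509.46 - 0.035*I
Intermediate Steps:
M(T, N) = 503 + T + 2*N (M(T, N) = N + ((N + T) + 503) = N + (503 + N + T) = 503 + T + 2*N)
√(M(H(-2), -334) + 259716) = √((503 - 25*I*√2 + 2*(-334)) + 259716) = √((503 - 25*I*√2 - 668) + 259716) = √((-165 - 25*I*√2) + 259716) = √(259551 - 25*I*√2)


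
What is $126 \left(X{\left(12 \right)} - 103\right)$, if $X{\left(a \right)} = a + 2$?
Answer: $-11214$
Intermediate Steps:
$X{\left(a \right)} = 2 + a$
$126 \left(X{\left(12 \right)} - 103\right) = 126 \left(\left(2 + 12\right) - 103\right) = 126 \left(14 - 103\right) = 126 \left(-89\right) = -11214$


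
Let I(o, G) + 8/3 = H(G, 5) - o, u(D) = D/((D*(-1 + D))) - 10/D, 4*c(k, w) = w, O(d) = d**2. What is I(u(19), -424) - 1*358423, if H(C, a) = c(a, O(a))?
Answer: -245158559/684 ≈ -3.5842e+5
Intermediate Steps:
c(k, w) = w/4
H(C, a) = a**2/4
u(D) = 1/(-1 + D) - 10/D (u(D) = D*(1/(D*(-1 + D))) - 10/D = 1/(-1 + D) - 10/D)
I(o, G) = 43/12 - o (I(o, G) = -8/3 + ((1/4)*5**2 - o) = -8/3 + ((1/4)*25 - o) = -8/3 + (25/4 - o) = 43/12 - o)
I(u(19), -424) - 1*358423 = (43/12 - (10 - 9*19)/(19*(-1 + 19))) - 1*358423 = (43/12 - (10 - 171)/(19*18)) - 358423 = (43/12 - (-161)/(19*18)) - 358423 = (43/12 - 1*(-161/342)) - 358423 = (43/12 + 161/342) - 358423 = 2773/684 - 358423 = -245158559/684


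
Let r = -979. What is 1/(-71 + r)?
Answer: -1/1050 ≈ -0.00095238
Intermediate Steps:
1/(-71 + r) = 1/(-71 - 979) = 1/(-1050) = -1/1050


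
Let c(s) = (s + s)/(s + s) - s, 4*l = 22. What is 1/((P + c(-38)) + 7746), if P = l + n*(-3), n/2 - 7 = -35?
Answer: 2/15917 ≈ 0.00012565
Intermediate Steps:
l = 11/2 (l = (¼)*22 = 11/2 ≈ 5.5000)
n = -56 (n = 14 + 2*(-35) = 14 - 70 = -56)
P = 347/2 (P = 11/2 - 56*(-3) = 11/2 + 168 = 347/2 ≈ 173.50)
c(s) = 1 - s (c(s) = (2*s)/((2*s)) - s = (2*s)*(1/(2*s)) - s = 1 - s)
1/((P + c(-38)) + 7746) = 1/((347/2 + (1 - 1*(-38))) + 7746) = 1/((347/2 + (1 + 38)) + 7746) = 1/((347/2 + 39) + 7746) = 1/(425/2 + 7746) = 1/(15917/2) = 2/15917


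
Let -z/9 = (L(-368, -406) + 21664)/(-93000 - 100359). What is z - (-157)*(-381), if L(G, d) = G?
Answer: -3855321213/64453 ≈ -59816.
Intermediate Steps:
z = 63888/64453 (z = -9*(-368 + 21664)/(-93000 - 100359) = -191664/(-193359) = -191664*(-1)/193359 = -9*(-21296/193359) = 63888/64453 ≈ 0.99123)
z - (-157)*(-381) = 63888/64453 - (-157)*(-381) = 63888/64453 - 1*59817 = 63888/64453 - 59817 = -3855321213/64453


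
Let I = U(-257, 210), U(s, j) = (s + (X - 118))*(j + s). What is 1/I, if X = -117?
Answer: 1/23124 ≈ 4.3245e-5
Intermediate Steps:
U(s, j) = (-235 + s)*(j + s) (U(s, j) = (s + (-117 - 118))*(j + s) = (s - 235)*(j + s) = (-235 + s)*(j + s))
I = 23124 (I = (-257)² - 235*210 - 235*(-257) + 210*(-257) = 66049 - 49350 + 60395 - 53970 = 23124)
1/I = 1/23124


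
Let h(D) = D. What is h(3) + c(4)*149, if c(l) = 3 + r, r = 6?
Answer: 1344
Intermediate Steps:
c(l) = 9 (c(l) = 3 + 6 = 9)
h(3) + c(4)*149 = 3 + 9*149 = 3 + 1341 = 1344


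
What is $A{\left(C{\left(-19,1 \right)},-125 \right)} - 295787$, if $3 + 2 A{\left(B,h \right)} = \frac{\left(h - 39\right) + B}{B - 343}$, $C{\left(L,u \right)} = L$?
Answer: $- \frac{214150691}{724} \approx -2.9579 \cdot 10^{5}$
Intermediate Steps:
$A{\left(B,h \right)} = - \frac{3}{2} + \frac{-39 + B + h}{2 \left(-343 + B\right)}$ ($A{\left(B,h \right)} = - \frac{3}{2} + \frac{\left(\left(h - 39\right) + B\right) \frac{1}{B - 343}}{2} = - \frac{3}{2} + \frac{\left(\left(-39 + h\right) + B\right) \frac{1}{-343 + B}}{2} = - \frac{3}{2} + \frac{\left(-39 + B + h\right) \frac{1}{-343 + B}}{2} = - \frac{3}{2} + \frac{\frac{1}{-343 + B} \left(-39 + B + h\right)}{2} = - \frac{3}{2} + \frac{-39 + B + h}{2 \left(-343 + B\right)}$)
$A{\left(C{\left(-19,1 \right)},-125 \right)} - 295787 = \frac{495 + \frac{1}{2} \left(-125\right) - -19}{-343 - 19} - 295787 = \frac{495 - \frac{125}{2} + 19}{-362} - 295787 = \left(- \frac{1}{362}\right) \frac{903}{2} - 295787 = - \frac{903}{724} - 295787 = - \frac{214150691}{724}$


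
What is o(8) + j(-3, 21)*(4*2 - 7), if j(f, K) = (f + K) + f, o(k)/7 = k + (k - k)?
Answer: 71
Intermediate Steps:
o(k) = 7*k (o(k) = 7*(k + (k - k)) = 7*(k + 0) = 7*k)
j(f, K) = K + 2*f (j(f, K) = (K + f) + f = K + 2*f)
o(8) + j(-3, 21)*(4*2 - 7) = 7*8 + (21 + 2*(-3))*(4*2 - 7) = 56 + (21 - 6)*(8 - 7) = 56 + 15*1 = 56 + 15 = 71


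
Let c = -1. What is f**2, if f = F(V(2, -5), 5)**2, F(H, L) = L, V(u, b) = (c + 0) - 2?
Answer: 625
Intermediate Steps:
V(u, b) = -3 (V(u, b) = (-1 + 0) - 2 = -1 - 2 = -3)
f = 25 (f = 5**2 = 25)
f**2 = 25**2 = 625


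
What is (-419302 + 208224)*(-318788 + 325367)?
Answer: -1388682162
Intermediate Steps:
(-419302 + 208224)*(-318788 + 325367) = -211078*6579 = -1388682162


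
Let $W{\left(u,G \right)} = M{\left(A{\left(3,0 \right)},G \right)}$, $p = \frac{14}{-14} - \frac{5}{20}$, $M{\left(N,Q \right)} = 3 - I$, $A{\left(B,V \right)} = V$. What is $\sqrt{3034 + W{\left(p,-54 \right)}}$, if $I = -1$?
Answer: $7 \sqrt{62} \approx 55.118$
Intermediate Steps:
$M{\left(N,Q \right)} = 4$ ($M{\left(N,Q \right)} = 3 - -1 = 3 + 1 = 4$)
$p = - \frac{5}{4}$ ($p = 14 \left(- \frac{1}{14}\right) - \frac{1}{4} = -1 - \frac{1}{4} = - \frac{5}{4} \approx -1.25$)
$W{\left(u,G \right)} = 4$
$\sqrt{3034 + W{\left(p,-54 \right)}} = \sqrt{3034 + 4} = \sqrt{3038} = 7 \sqrt{62}$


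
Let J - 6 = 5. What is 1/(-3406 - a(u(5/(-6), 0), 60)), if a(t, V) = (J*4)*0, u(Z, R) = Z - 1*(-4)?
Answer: -1/3406 ≈ -0.00029360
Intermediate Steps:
J = 11 (J = 6 + 5 = 11)
u(Z, R) = 4 + Z (u(Z, R) = Z + 4 = 4 + Z)
a(t, V) = 0 (a(t, V) = (11*4)*0 = 44*0 = 0)
1/(-3406 - a(u(5/(-6), 0), 60)) = 1/(-3406 - 1*0) = 1/(-3406 + 0) = 1/(-3406) = -1/3406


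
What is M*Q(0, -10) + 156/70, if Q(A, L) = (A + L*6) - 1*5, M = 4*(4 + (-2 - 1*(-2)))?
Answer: -36322/35 ≈ -1037.8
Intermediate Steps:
M = 16 (M = 4*(4 + (-2 + 2)) = 4*(4 + 0) = 4*4 = 16)
Q(A, L) = -5 + A + 6*L (Q(A, L) = (A + 6*L) - 5 = -5 + A + 6*L)
M*Q(0, -10) + 156/70 = 16*(-5 + 0 + 6*(-10)) + 156/70 = 16*(-5 + 0 - 60) + 156*(1/70) = 16*(-65) + 78/35 = -1040 + 78/35 = -36322/35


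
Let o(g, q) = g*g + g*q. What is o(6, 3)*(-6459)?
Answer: -348786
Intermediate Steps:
o(g, q) = g**2 + g*q
o(6, 3)*(-6459) = (6*(6 + 3))*(-6459) = (6*9)*(-6459) = 54*(-6459) = -348786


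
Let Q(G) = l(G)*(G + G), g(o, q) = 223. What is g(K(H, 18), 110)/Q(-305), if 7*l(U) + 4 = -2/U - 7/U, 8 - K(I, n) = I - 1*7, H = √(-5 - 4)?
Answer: 223/346 ≈ 0.64451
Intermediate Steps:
H = 3*I (H = √(-9) = 3*I ≈ 3.0*I)
K(I, n) = 15 - I (K(I, n) = 8 - (I - 1*7) = 8 - (I - 7) = 8 - (-7 + I) = 8 + (7 - I) = 15 - I)
l(U) = -4/7 - 9/(7*U) (l(U) = -4/7 + (-2/U - 7/U)/7 = -4/7 + (-9/U)/7 = -4/7 - 9/(7*U))
Q(G) = -18/7 - 8*G/7 (Q(G) = ((-9 - 4*G)/(7*G))*(G + G) = ((-9 - 4*G)/(7*G))*(2*G) = -18/7 - 8*G/7)
g(K(H, 18), 110)/Q(-305) = 223/(-18/7 - 8/7*(-305)) = 223/(-18/7 + 2440/7) = 223/346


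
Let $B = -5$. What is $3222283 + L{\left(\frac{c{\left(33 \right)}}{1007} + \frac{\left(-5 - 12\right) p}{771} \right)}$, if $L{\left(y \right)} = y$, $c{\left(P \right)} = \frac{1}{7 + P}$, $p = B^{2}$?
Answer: $\frac{100070817055811}{31055880} \approx 3.2223 \cdot 10^{6}$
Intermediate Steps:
$p = 25$ ($p = \left(-5\right)^{2} = 25$)
$3222283 + L{\left(\frac{c{\left(33 \right)}}{1007} + \frac{\left(-5 - 12\right) p}{771} \right)} = 3222283 + \left(\frac{1}{\left(7 + 33\right) 1007} + \frac{\left(-5 - 12\right) 25}{771}\right) = 3222283 + \left(\frac{1}{40} \cdot \frac{1}{1007} + \left(-17\right) 25 \cdot \frac{1}{771}\right) = 3222283 + \left(\frac{1}{40} \cdot \frac{1}{1007} - \frac{425}{771}\right) = 3222283 + \left(\frac{1}{40280} - \frac{425}{771}\right) = 3222283 - \frac{17118229}{31055880} = \frac{100070817055811}{31055880}$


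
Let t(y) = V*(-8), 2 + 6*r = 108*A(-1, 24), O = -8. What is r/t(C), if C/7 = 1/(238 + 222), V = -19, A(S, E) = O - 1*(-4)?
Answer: -217/456 ≈ -0.47588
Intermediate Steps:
A(S, E) = -4 (A(S, E) = -8 - 1*(-4) = -8 + 4 = -4)
r = -217/3 (r = -⅓ + (108*(-4))/6 = -⅓ + (⅙)*(-432) = -⅓ - 72 = -217/3 ≈ -72.333)
C = 7/460 (C = 7/(238 + 222) = 7/460 ≈ 0.015217)
t(y) = 152 (t(y) = -19*(-8) = 152)
r/t(C) = -217/3/152 = -217/3*1/152 = -217/456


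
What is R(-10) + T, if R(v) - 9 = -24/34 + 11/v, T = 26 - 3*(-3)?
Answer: 7173/170 ≈ 42.194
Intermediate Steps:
T = 35 (T = 26 + 9 = 35)
R(v) = 141/17 + 11/v (R(v) = 9 + (-24/34 + 11/v) = 9 + (-24*1/34 + 11/v) = 9 + (-12/17 + 11/v) = 141/17 + 11/v)
R(-10) + T = (141/17 + 11/(-10)) + 35 = (141/17 + 11*(-⅒)) + 35 = (141/17 - 11/10) + 35 = 1223/170 + 35 = 7173/170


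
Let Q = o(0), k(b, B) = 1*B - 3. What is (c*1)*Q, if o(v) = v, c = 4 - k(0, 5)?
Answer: 0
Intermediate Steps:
k(b, B) = -3 + B (k(b, B) = B - 3 = -3 + B)
c = 2 (c = 4 - (-3 + 5) = 4 - 1*2 = 4 - 2 = 2)
Q = 0
(c*1)*Q = (2*1)*0 = 2*0 = 0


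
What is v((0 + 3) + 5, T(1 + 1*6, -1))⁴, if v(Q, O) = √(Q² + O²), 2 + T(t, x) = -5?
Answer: 12769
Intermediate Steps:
T(t, x) = -7 (T(t, x) = -2 - 5 = -7)
v(Q, O) = √(O² + Q²)
v((0 + 3) + 5, T(1 + 1*6, -1))⁴ = (√((-7)² + ((0 + 3) + 5)²))⁴ = (√(49 + (3 + 5)²))⁴ = (√(49 + 8²))⁴ = (√(49 + 64))⁴ = (√113)⁴ = 12769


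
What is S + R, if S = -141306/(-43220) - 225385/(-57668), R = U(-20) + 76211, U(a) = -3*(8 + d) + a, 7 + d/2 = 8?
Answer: 47460600274667/623102740 ≈ 76168.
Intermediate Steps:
d = 2 (d = -14 + 2*8 = -14 + 16 = 2)
U(a) = -30 + a (U(a) = -3*(8 + 2) + a = -3*10 + a = -30 + a)
R = 76161 (R = (-30 - 20) + 76211 = -50 + 76211 = 76161)
S = 4472493527/623102740 (S = -141306*(-1/43220) - 225385*(-1/57668) = 70653/21610 + 225385/57668 = 4472493527/623102740 ≈ 7.1778)
S + R = 4472493527/623102740 + 76161 = 47460600274667/623102740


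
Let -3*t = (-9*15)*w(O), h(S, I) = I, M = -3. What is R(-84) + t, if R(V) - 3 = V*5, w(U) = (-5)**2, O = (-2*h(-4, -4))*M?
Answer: 708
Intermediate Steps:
O = -24 (O = -2*(-4)*(-3) = 8*(-3) = -24)
w(U) = 25
R(V) = 3 + 5*V (R(V) = 3 + V*5 = 3 + 5*V)
t = 1125 (t = -(-9*15)*25/3 = -(-45)*25 = -1/3*(-3375) = 1125)
R(-84) + t = (3 + 5*(-84)) + 1125 = (3 - 420) + 1125 = -417 + 1125 = 708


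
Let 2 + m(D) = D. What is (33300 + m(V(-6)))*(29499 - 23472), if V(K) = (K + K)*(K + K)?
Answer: 201554934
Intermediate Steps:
V(K) = 4*K² (V(K) = (2*K)*(2*K) = 4*K²)
m(D) = -2 + D
(33300 + m(V(-6)))*(29499 - 23472) = (33300 + (-2 + 4*(-6)²))*(29499 - 23472) = (33300 + (-2 + 4*36))*6027 = (33300 + (-2 + 144))*6027 = (33300 + 142)*6027 = 33442*6027 = 201554934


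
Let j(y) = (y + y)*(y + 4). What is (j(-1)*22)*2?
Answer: -264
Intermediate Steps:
j(y) = 2*y*(4 + y) (j(y) = (2*y)*(4 + y) = 2*y*(4 + y))
(j(-1)*22)*2 = ((2*(-1)*(4 - 1))*22)*2 = ((2*(-1)*3)*22)*2 = -6*22*2 = -132*2 = -264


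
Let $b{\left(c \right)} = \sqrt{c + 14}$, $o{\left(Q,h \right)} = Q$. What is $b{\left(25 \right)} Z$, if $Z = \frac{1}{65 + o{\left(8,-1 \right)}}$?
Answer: $\frac{\sqrt{39}}{73} \approx 0.085548$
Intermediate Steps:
$b{\left(c \right)} = \sqrt{14 + c}$
$Z = \frac{1}{73}$ ($Z = \frac{1}{65 + 8} = \frac{1}{73} \approx 0.013699$)
$b{\left(25 \right)} Z = \sqrt{14 + 25} \cdot \frac{1}{73} = \sqrt{39} \cdot \frac{1}{73} = \frac{\sqrt{39}}{73}$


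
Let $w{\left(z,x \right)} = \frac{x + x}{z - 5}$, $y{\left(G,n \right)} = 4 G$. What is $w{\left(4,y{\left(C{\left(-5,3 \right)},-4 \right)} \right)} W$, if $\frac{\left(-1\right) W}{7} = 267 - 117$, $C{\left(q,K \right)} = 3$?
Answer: $25200$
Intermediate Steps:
$w{\left(z,x \right)} = \frac{2 x}{-5 + z}$
$W = -1050$ ($W = - 7 \left(267 - 117\right) = \left(-7\right) 150 = -1050$)
$w{\left(4,y{\left(C{\left(-5,3 \right)},-4 \right)} \right)} W = \frac{2 \cdot 4 \cdot 3}{-5 + 4} \left(-1050\right) = 2 \cdot 12 \frac{1}{-1} \left(-1050\right) = 2 \cdot 12 \left(-1\right) \left(-1050\right) = \left(-24\right) \left(-1050\right) = 25200$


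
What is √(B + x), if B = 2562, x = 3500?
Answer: √6062 ≈ 77.859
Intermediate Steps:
√(B + x) = √(2562 + 3500) = √6062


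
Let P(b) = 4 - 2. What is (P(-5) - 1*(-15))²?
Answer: 289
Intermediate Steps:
P(b) = 2
(P(-5) - 1*(-15))² = (2 - 1*(-15))² = (2 + 15)² = 17² = 289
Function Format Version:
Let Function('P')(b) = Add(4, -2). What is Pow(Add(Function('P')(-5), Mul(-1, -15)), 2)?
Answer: 289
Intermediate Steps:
Function('P')(b) = 2
Pow(Add(Function('P')(-5), Mul(-1, -15)), 2) = Pow(Add(2, Mul(-1, -15)), 2) = Pow(Add(2, 15), 2) = Pow(17, 2) = 289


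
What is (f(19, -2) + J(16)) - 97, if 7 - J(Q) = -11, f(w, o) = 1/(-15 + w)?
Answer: -315/4 ≈ -78.750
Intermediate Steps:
J(Q) = 18 (J(Q) = 7 - 1*(-11) = 7 + 11 = 18)
(f(19, -2) + J(16)) - 97 = (1/(-15 + 19) + 18) - 97 = (1/4 + 18) - 97 = (¼ + 18) - 97 = 73/4 - 97 = -315/4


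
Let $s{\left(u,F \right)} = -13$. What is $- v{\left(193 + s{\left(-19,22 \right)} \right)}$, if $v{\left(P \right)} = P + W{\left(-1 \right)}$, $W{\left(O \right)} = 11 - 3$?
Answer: $-188$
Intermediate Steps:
$W{\left(O \right)} = 8$
$v{\left(P \right)} = 8 + P$ ($v{\left(P \right)} = P + 8 = 8 + P$)
$- v{\left(193 + s{\left(-19,22 \right)} \right)} = - (8 + \left(193 - 13\right)) = - (8 + 180) = \left(-1\right) 188 = -188$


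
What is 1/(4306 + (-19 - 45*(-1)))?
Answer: 1/4332 ≈ 0.00023084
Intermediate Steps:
1/(4306 + (-19 - 45*(-1))) = 1/(4306 + (-19 + 45)) = 1/(4306 + 26) = 1/4332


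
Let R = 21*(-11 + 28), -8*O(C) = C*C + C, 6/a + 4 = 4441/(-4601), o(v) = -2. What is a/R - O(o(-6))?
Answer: 2681747/10874220 ≈ 0.24662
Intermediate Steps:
a = -9202/7615 (a = 6/(-4 + 4441/(-4601)) = 6/(-4 + 4441*(-1/4601)) = 6/(-4 - 4441/4601) = 6/(-22845/4601) = 6*(-4601/22845) = -9202/7615 ≈ -1.2084)
O(C) = -C/8 - C²/8 (O(C) = -(C*C + C)/8 = -(C² + C)/8 = -(C + C²)/8 = -C/8 - C²/8)
R = 357 (R = 21*17 = 357)
a/R - O(o(-6)) = -9202/7615/357 - (-1)*(-2)*(1 - 2)/8 = -9202/7615*1/357 - (-1)*(-2)*(-1)/8 = -9202/2718555 - 1*(-¼) = -9202/2718555 + ¼ = 2681747/10874220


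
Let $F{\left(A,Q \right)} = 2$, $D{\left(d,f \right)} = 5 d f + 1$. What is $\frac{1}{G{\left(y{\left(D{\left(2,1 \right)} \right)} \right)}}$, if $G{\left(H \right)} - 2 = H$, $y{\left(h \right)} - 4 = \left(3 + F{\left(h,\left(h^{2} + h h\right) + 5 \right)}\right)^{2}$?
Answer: $\frac{1}{31} \approx 0.032258$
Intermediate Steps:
$D{\left(d,f \right)} = 1 + 5 d f$ ($D{\left(d,f \right)} = 5 d f + 1 = 1 + 5 d f$)
$y{\left(h \right)} = 29$ ($y{\left(h \right)} = 4 + \left(3 + 2\right)^{2} = 4 + 5^{2} = 4 + 25 = 29$)
$G{\left(H \right)} = 2 + H$
$\frac{1}{G{\left(y{\left(D{\left(2,1 \right)} \right)} \right)}} = \frac{1}{2 + 29} = \frac{1}{31}$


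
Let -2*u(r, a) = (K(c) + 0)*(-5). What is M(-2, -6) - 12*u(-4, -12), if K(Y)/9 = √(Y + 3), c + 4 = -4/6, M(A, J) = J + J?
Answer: -12 - 90*I*√15 ≈ -12.0 - 348.57*I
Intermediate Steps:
M(A, J) = 2*J
c = -14/3 (c = -4 - 4/6 = -4 - 4*⅙ = -4 - ⅔ = -14/3 ≈ -4.6667)
K(Y) = 9*√(3 + Y) (K(Y) = 9*√(Y + 3) = 9*√(3 + Y))
u(r, a) = 15*I*√15/2 (u(r, a) = -(9*√(3 - 14/3) + 0)*(-5)/2 = -(9*√(-5/3) + 0)*(-5)/2 = -(9*(I*√15/3) + 0)*(-5)/2 = -(3*I*√15 + 0)*(-5)/2 = -3*I*√15*(-5)/2 = -(-15)*I*√15/2 = 15*I*√15/2)
M(-2, -6) - 12*u(-4, -12) = 2*(-6) - 90*I*√15 = -12 - 90*I*√15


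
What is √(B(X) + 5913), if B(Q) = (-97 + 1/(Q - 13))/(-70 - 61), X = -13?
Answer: √68604336606/3406 ≈ 76.901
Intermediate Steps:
B(Q) = 97/131 - 1/(131*(-13 + Q)) (B(Q) = (-97 + 1/(-13 + Q))/(-131) = (-97 + 1/(-13 + Q))*(-1/131) = 97/131 - 1/(131*(-13 + Q)))
√(B(X) + 5913) = √((-1262 + 97*(-13))/(131*(-13 - 13)) + 5913) = √((1/131)*(-1262 - 1261)/(-26) + 5913) = √((1/131)*(-1/26)*(-2523) + 5913) = √(2523/3406 + 5913) = √(20142201/3406) = √68604336606/3406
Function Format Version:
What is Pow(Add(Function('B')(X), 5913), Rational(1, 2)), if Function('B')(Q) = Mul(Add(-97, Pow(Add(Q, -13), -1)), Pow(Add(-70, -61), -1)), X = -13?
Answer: Mul(Rational(1, 3406), Pow(68604336606, Rational(1, 2))) ≈ 76.901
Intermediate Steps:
Function('B')(Q) = Add(Rational(97, 131), Mul(Rational(-1, 131), Pow(Add(-13, Q), -1))) (Function('B')(Q) = Mul(Add(-97, Pow(Add(-13, Q), -1)), Pow(-131, -1)) = Mul(Add(-97, Pow(Add(-13, Q), -1)), Rational(-1, 131)) = Add(Rational(97, 131), Mul(Rational(-1, 131), Pow(Add(-13, Q), -1))))
Pow(Add(Function('B')(X), 5913), Rational(1, 2)) = Pow(Add(Mul(Rational(1, 131), Pow(Add(-13, -13), -1), Add(-1262, Mul(97, -13))), 5913), Rational(1, 2)) = Pow(Add(Mul(Rational(1, 131), Pow(-26, -1), Add(-1262, -1261)), 5913), Rational(1, 2)) = Pow(Add(Mul(Rational(1, 131), Rational(-1, 26), -2523), 5913), Rational(1, 2)) = Pow(Add(Rational(2523, 3406), 5913), Rational(1, 2)) = Pow(Rational(20142201, 3406), Rational(1, 2)) = Mul(Rational(1, 3406), Pow(68604336606, Rational(1, 2)))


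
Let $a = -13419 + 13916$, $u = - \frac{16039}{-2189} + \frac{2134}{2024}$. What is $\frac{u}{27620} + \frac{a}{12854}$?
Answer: $\frac{1393088903427}{35749137071120} \approx 0.038968$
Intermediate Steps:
$u = \frac{1687921}{201388}$ ($u = \left(-16039\right) \left(- \frac{1}{2189}\right) + 2134 \cdot \frac{1}{2024} = \frac{16039}{2189} + \frac{97}{92} = \frac{1687921}{201388} \approx 8.3814$)
$a = 497$
$\frac{u}{27620} + \frac{a}{12854} = \frac{1687921}{201388 \cdot 27620} + \frac{497}{12854} = \frac{1687921}{201388} \cdot \frac{1}{27620} + 497 \cdot \frac{1}{12854} = \frac{1687921}{5562336560} + \frac{497}{12854} = \frac{1393088903427}{35749137071120}$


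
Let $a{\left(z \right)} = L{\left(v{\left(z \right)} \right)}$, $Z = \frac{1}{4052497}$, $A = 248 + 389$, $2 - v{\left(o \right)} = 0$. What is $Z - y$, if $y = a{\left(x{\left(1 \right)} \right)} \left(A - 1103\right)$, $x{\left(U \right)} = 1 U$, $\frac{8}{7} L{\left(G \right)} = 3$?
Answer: $\frac{19828867825}{16209988} \approx 1223.3$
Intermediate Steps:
$v{\left(o \right)} = 2$ ($v{\left(o \right)} = 2 - 0 = 2 + 0 = 2$)
$L{\left(G \right)} = \frac{21}{8}$ ($L{\left(G \right)} = \frac{7}{8} \cdot 3 = \frac{21}{8}$)
$A = 637$
$Z = \frac{1}{4052497} \approx 2.4676 \cdot 10^{-7}$
$x{\left(U \right)} = U$
$a{\left(z \right)} = \frac{21}{8}$
$y = - \frac{4893}{4}$ ($y = \frac{21 \left(637 - 1103\right)}{8} = \frac{21}{8} \left(-466\right) = - \frac{4893}{4} \approx -1223.3$)
$Z - y = \frac{1}{4052497} - - \frac{4893}{4} = \frac{1}{4052497} + \frac{4893}{4} = \frac{19828867825}{16209988}$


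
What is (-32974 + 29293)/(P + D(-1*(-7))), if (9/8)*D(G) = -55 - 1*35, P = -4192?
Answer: 1227/1424 ≈ 0.86166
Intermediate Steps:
D(G) = -80 (D(G) = 8*(-55 - 1*35)/9 = 8*(-55 - 35)/9 = (8/9)*(-90) = -80)
(-32974 + 29293)/(P + D(-1*(-7))) = (-32974 + 29293)/(-4192 - 80) = -3681/(-4272) = -3681*(-1/4272) = 1227/1424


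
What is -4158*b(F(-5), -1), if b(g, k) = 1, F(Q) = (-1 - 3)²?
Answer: -4158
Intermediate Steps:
F(Q) = 16 (F(Q) = (-4)² = 16)
-4158*b(F(-5), -1) = -4158*1 = -4158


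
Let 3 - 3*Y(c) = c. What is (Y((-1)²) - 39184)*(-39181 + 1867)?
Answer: 1462086900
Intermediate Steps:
Y(c) = 1 - c/3
(Y((-1)²) - 39184)*(-39181 + 1867) = ((1 - ⅓*(-1)²) - 39184)*(-39181 + 1867) = ((1 - ⅓*1) - 39184)*(-37314) = ((1 - ⅓) - 39184)*(-37314) = (⅔ - 39184)*(-37314) = -117550/3*(-37314) = 1462086900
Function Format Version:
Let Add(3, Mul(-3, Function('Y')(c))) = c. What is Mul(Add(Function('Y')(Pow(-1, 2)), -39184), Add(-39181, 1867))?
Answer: 1462086900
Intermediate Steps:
Function('Y')(c) = Add(1, Mul(Rational(-1, 3), c))
Mul(Add(Function('Y')(Pow(-1, 2)), -39184), Add(-39181, 1867)) = Mul(Add(Add(1, Mul(Rational(-1, 3), Pow(-1, 2))), -39184), Add(-39181, 1867)) = Mul(Add(Add(1, Mul(Rational(-1, 3), 1)), -39184), -37314) = Mul(Add(Add(1, Rational(-1, 3)), -39184), -37314) = Mul(Add(Rational(2, 3), -39184), -37314) = Mul(Rational(-117550, 3), -37314) = 1462086900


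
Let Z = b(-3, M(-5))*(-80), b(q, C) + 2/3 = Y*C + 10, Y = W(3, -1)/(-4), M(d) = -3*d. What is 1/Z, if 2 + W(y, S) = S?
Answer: -3/4940 ≈ -0.00060729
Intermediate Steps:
W(y, S) = -2 + S
Y = ¾ (Y = (-2 - 1)/(-4) = -3*(-¼) = ¾ ≈ 0.75000)
b(q, C) = 28/3 + 3*C/4 (b(q, C) = -⅔ + (3*C/4 + 10) = -⅔ + (10 + 3*C/4) = 28/3 + 3*C/4)
Z = -4940/3 (Z = (28/3 + 3*(-3*(-5))/4)*(-80) = (28/3 + (¾)*15)*(-80) = (28/3 + 45/4)*(-80) = (247/12)*(-80) = -4940/3 ≈ -1646.7)
1/Z = 1/(-4940/3) = -3/4940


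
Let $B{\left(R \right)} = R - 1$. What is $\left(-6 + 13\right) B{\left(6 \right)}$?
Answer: $35$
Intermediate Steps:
$B{\left(R \right)} = -1 + R$
$\left(-6 + 13\right) B{\left(6 \right)} = \left(-6 + 13\right) \left(-1 + 6\right) = 7 \cdot 5 = 35$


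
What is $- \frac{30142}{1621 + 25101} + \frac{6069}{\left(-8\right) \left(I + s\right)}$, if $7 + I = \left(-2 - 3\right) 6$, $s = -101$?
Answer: $\frac{21483175}{4916848} \approx 4.3693$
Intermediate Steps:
$I = -37$ ($I = -7 + \left(-2 - 3\right) 6 = -7 - 30 = -37$)
$- \frac{30142}{1621 + 25101} + \frac{6069}{\left(-8\right) \left(I + s\right)} = - \frac{30142}{1621 + 25101} + \frac{6069}{\left(-8\right) \left(-37 - 101\right)} = - \frac{30142}{26722} + \frac{6069}{\left(-8\right) \left(-138\right)} = \left(-30142\right) \frac{1}{26722} + \frac{6069}{1104} = - \frac{15071}{13361} + 6069 \cdot \frac{1}{1104} = - \frac{15071}{13361} + \frac{2023}{368} = \frac{21483175}{4916848}$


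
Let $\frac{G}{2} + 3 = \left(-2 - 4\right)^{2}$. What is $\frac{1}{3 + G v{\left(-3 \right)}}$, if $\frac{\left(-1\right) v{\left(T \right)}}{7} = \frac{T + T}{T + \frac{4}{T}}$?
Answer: $- \frac{13}{8277} \approx -0.0015706$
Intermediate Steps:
$v{\left(T \right)} = - \frac{14 T}{T + \frac{4}{T}}$ ($v{\left(T \right)} = - 7 \frac{T + T}{T + \frac{4}{T}} = - 7 \frac{2 T}{T + \frac{4}{T}} = - \frac{14 T}{T + \frac{4}{T}}$)
$G = 66$ ($G = -6 + 2 \left(-2 - 4\right)^{2} = -6 + 2 \left(-6\right)^{2} = -6 + 2 \cdot 36 = -6 + 72 = 66$)
$\frac{1}{3 + G v{\left(-3 \right)}} = \frac{1}{3 + 66 \left(- \frac{14 \left(-3\right)^{2}}{4 + \left(-3\right)^{2}}\right)} = \frac{1}{3 + 66 \left(\left(-14\right) 9 \frac{1}{4 + 9}\right)} = \frac{1}{3 + 66 \left(\left(-14\right) 9 \cdot \frac{1}{13}\right)} = \frac{1}{3 + 66 \left(- \frac{126}{13}\right)} = \frac{1}{3 - \frac{8316}{13}} = \frac{1}{- \frac{8277}{13}} = - \frac{13}{8277}$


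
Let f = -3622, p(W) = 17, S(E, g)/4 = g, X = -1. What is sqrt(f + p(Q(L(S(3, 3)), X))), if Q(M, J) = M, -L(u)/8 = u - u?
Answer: I*sqrt(3605) ≈ 60.042*I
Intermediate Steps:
S(E, g) = 4*g
L(u) = 0 (L(u) = -8*(u - u) = -8*0 = 0)
sqrt(f + p(Q(L(S(3, 3)), X))) = sqrt(-3622 + 17) = sqrt(-3605) = I*sqrt(3605)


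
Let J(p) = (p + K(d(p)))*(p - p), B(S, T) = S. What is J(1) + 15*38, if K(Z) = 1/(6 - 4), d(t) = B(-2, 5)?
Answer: 570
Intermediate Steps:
d(t) = -2
K(Z) = 1/2
J(p) = 0 (J(p) = (p + 1/2)*(p - p) = (1/2 + p)*0 = 0)
J(1) + 15*38 = 0 + 15*38 = 0 + 570 = 570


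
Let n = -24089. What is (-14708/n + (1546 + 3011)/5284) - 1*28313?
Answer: -3603668841743/127286276 ≈ -28312.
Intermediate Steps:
(-14708/n + (1546 + 3011)/5284) - 1*28313 = (-14708/(-24089) + (1546 + 3011)/5284) - 1*28313 = (-14708*(-1/24089) + 4557*(1/5284)) - 28313 = (14708/24089 + 4557/5284) - 28313 = 187490645/127286276 - 28313 = -3603668841743/127286276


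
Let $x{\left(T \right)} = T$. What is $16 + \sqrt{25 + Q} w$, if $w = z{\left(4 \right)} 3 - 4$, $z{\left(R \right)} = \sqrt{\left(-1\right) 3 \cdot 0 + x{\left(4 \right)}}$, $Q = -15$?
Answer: $16 + 2 \sqrt{10} \approx 22.325$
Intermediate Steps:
$z{\left(R \right)} = 2$ ($z{\left(R \right)} = \sqrt{\left(-1\right) 3 \cdot 0 + 4} = \sqrt{\left(-3\right) 0 + 4} = \sqrt{0 + 4} = \sqrt{4} = 2$)
$w = 2$ ($w = 2 \cdot 3 - 4 = 6 - 4 = 2$)
$16 + \sqrt{25 + Q} w = 16 + \sqrt{25 - 15} \cdot 2 = 16 + \sqrt{10} \cdot 2 = 16 + 2 \sqrt{10}$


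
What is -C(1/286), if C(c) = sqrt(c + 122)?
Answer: -3*sqrt(1108822)/286 ≈ -11.046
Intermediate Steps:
C(c) = sqrt(122 + c)
-C(1/286) = -sqrt(122 + 1/286) = -sqrt(34893/286) = -3*sqrt(1108822)/286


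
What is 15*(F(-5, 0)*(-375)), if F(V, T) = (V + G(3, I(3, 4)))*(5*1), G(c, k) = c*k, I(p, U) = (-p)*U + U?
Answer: 815625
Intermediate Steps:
I(p, U) = U - U*p (I(p, U) = -U*p + U = U - U*p)
F(V, T) = -120 + 5*V (F(V, T) = (V + 3*(4*(1 - 1*3)))*(5*1) = (V + 3*(4*(1 - 3)))*5 = (V + 3*(4*(-2)))*5 = (V + 3*(-8))*5 = (V - 24)*5 = (-24 + V)*5 = -120 + 5*V)
15*(F(-5, 0)*(-375)) = 15*((-120 + 5*(-5))*(-375)) = 15*((-120 - 25)*(-375)) = 15*(-145*(-375)) = 15*54375 = 815625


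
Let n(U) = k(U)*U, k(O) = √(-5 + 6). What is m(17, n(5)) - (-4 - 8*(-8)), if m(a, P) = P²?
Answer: -35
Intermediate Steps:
k(O) = 1 (k(O) = √1 = 1)
n(U) = U (n(U) = 1*U = U)
m(17, n(5)) - (-4 - 8*(-8)) = 5² - (-4 - 8*(-8)) = 25 - (-4 + 64) = 25 - 1*60 = 25 - 60 = -35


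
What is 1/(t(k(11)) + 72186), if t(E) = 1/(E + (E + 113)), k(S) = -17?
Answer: 79/5702695 ≈ 1.3853e-5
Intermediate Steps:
t(E) = 1/(113 + 2*E) (t(E) = 1/(E + (113 + E)) = 1/(113 + 2*E))
1/(t(k(11)) + 72186) = 1/(1/(113 + 2*(-17)) + 72186) = 1/(1/(113 - 34) + 72186) = 1/(1/79 + 72186) = 1/(5702695/79) = 79/5702695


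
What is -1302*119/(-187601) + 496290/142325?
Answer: 23031210228/5340062465 ≈ 4.3129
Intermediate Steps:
-1302*119/(-187601) + 496290/142325 = -154938*(-1/187601) + 496290*(1/142325) = 154938/187601 + 99258/28465 = 23031210228/5340062465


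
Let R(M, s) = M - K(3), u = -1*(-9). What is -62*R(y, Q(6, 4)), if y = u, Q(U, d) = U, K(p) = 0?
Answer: -558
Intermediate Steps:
u = 9
y = 9
R(M, s) = M (R(M, s) = M - 1*0 = M + 0 = M)
-62*R(y, Q(6, 4)) = -62*9 = -558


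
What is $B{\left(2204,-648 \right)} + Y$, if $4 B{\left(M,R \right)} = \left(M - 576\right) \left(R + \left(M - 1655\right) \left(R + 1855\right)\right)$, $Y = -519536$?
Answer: $268912429$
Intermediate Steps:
$B{\left(M,R \right)} = \frac{\left(-576 + M\right) \left(R + \left(-1655 + M\right) \left(1855 + R\right)\right)}{4}$ ($B{\left(M,R \right)} = \frac{\left(M - 576\right) \left(R + \left(M - 1655\right) \left(R + 1855\right)\right)}{4} = \frac{\left(-576 + M\right) \left(R + \left(-1655 + M\right) \left(1855 + R\right)\right)}{4}$)
$B{\left(2204,-648 \right)} + Y = \left(442083600 + 238176 \left(-648\right) - 2280316255 + \frac{1855 \cdot 2204^{2}}{4} - 1228730 \left(-648\right) + \frac{1}{4} \left(-648\right) 2204^{2}\right) - 519536 = \left(442083600 - 154338048 - 2280316255 + \frac{1855}{4} \cdot 4857616 + 796217040 + \frac{1}{4} \left(-648\right) 4857616\right) - 519536 = \left(442083600 - 154338048 - 2280316255 + 2252719420 + 796217040 - 786933792\right) - 519536 = 269431965 - 519536 = 268912429$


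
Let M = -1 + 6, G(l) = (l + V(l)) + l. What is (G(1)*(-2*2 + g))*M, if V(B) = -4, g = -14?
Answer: 180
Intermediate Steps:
G(l) = -4 + 2*l (G(l) = (l - 4) + l = (-4 + l) + l = -4 + 2*l)
M = 5
(G(1)*(-2*2 + g))*M = ((-4 + 2*1)*(-2*2 - 14))*5 = ((-4 + 2)*(-4 - 14))*5 = -2*(-18)*5 = 36*5 = 180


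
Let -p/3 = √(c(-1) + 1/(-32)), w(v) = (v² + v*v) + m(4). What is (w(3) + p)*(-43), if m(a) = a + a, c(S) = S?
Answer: -1118 + 129*I*√66/8 ≈ -1118.0 + 131.0*I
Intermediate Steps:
m(a) = 2*a
w(v) = 8 + 2*v² (w(v) = (v² + v*v) + 2*4 = (v² + v²) + 8 = 2*v² + 8 = 8 + 2*v²)
p = -3*I*√66/8 (p = -3*√(-1 + 1/(-32)) = -3*√(-1 - 1/32) = -3*I*√66/8 ≈ -3.0465*I)
(w(3) + p)*(-43) = ((8 + 2*3²) - 3*I*√66/8)*(-43) = ((8 + 2*9) - 3*I*√66/8)*(-43) = ((8 + 18) - 3*I*√66/8)*(-43) = (26 - 3*I*√66/8)*(-43) = -1118 + 129*I*√66/8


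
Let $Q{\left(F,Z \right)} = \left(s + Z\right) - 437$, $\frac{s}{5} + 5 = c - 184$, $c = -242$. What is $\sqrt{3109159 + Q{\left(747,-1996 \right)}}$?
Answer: $\sqrt{3104571} \approx 1762.0$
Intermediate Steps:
$s = -2155$ ($s = -25 + 5 \left(-242 - 184\right) = -25 + 5 \left(-426\right) = -25 - 2130 = -2155$)
$Q{\left(F,Z \right)} = -2592 + Z$ ($Q{\left(F,Z \right)} = \left(-2155 + Z\right) - 437 = -2592 + Z$)
$\sqrt{3109159 + Q{\left(747,-1996 \right)}} = \sqrt{3109159 - 4588} = \sqrt{3104571}$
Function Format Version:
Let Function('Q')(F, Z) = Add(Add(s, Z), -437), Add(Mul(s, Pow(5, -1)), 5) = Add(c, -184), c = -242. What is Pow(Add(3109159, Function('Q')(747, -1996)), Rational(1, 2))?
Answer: Pow(3104571, Rational(1, 2)) ≈ 1762.0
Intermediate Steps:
s = -2155 (s = Add(-25, Mul(5, Add(-242, -184))) = Add(-25, Mul(5, -426)) = Add(-25, -2130) = -2155)
Function('Q')(F, Z) = Add(-2592, Z) (Function('Q')(F, Z) = Add(Add(-2155, Z), -437) = Add(-2592, Z))
Pow(Add(3109159, Function('Q')(747, -1996)), Rational(1, 2)) = Pow(Add(3109159, Add(-2592, -1996)), Rational(1, 2)) = Pow(Add(3109159, -4588), Rational(1, 2)) = Pow(3104571, Rational(1, 2))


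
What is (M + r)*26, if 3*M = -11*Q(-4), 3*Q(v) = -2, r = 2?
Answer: 1040/9 ≈ 115.56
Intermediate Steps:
Q(v) = -⅔ (Q(v) = (⅓)*(-2) = -⅔)
M = 22/9 (M = (-11*(-⅔))/3 = (⅓)*(22/3) = 22/9 ≈ 2.4444)
(M + r)*26 = (22/9 + 2)*26 = (40/9)*26 = 1040/9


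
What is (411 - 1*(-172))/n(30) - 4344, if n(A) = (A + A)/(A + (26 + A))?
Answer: -105251/30 ≈ -3508.4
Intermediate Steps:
n(A) = 2*A/(26 + 2*A) (n(A) = (2*A)/(26 + 2*A) = 2*A/(26 + 2*A))
(411 - 1*(-172))/n(30) - 4344 = (411 - 1*(-172))/((30/(13 + 30))) - 4344 = (411 + 172)/((30/43)) - 4344 = 583/((30*(1/43))) - 4344 = 583/(30/43) - 4344 = 583*(43/30) - 4344 = 25069/30 - 4344 = -105251/30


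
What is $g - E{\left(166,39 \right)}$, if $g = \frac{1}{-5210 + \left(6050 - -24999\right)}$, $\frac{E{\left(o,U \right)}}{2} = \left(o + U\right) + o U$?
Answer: $- \frac{345157361}{25839} \approx -13358.0$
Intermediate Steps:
$E{\left(o,U \right)} = 2 U + 2 o + 2 U o$ ($E{\left(o,U \right)} = 2 \left(\left(o + U\right) + o U\right) = 2 \left(\left(U + o\right) + U o\right) = 2 \left(U + o + U o\right) = 2 U + 2 o + 2 U o$)
$g = \frac{1}{25839}$ ($g = \frac{1}{-5210 + \left(6050 + 24999\right)} = \frac{1}{-5210 + 31049} = \frac{1}{25839} \approx 3.8701 \cdot 10^{-5}$)
$g - E{\left(166,39 \right)} = \frac{1}{25839} - \left(2 \cdot 39 + 2 \cdot 166 + 2 \cdot 39 \cdot 166\right) = \frac{1}{25839} - \left(78 + 332 + 12948\right) = \frac{1}{25839} - 13358 = - \frac{345157361}{25839}$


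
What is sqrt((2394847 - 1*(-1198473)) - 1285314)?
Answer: sqrt(2308006) ≈ 1519.2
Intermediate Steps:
sqrt((2394847 - 1*(-1198473)) - 1285314) = sqrt((2394847 + 1198473) - 1285314) = sqrt(3593320 - 1285314) = sqrt(2308006)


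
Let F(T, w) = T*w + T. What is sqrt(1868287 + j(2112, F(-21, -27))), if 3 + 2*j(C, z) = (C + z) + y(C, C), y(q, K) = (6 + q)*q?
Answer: sqrt(16424890)/2 ≈ 2026.4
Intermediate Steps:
y(q, K) = q*(6 + q)
F(T, w) = T + T*w
j(C, z) = -3/2 + C/2 + z/2 + C*(6 + C)/2 (j(C, z) = -3/2 + ((C + z) + C*(6 + C))/2 = -3/2 + (C + z + C*(6 + C))/2 = -3/2 + (C/2 + z/2 + C*(6 + C)/2) = -3/2 + C/2 + z/2 + C*(6 + C)/2)
sqrt(1868287 + j(2112, F(-21, -27))) = sqrt(1868287 + (-3/2 + (1/2)*2112 + (-21*(1 - 27))/2 + (1/2)*2112*(6 + 2112))) = sqrt(1868287 + (-3/2 + 1056 + (-21*(-26))/2 + (1/2)*2112*2118)) = sqrt(1868287 + (-3/2 + 1056 + (1/2)*546 + 2236608)) = sqrt(1868287 + (-3/2 + 1056 + 273 + 2236608)) = sqrt(1868287 + 4475871/2) = sqrt(8212445/2) = sqrt(16424890)/2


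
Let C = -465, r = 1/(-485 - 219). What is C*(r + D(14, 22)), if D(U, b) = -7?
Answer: 2291985/704 ≈ 3255.7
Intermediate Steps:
r = -1/704 (r = 1/(-704) = -1/704 ≈ -0.0014205)
C*(r + D(14, 22)) = -465*(-1/704 - 7) = -465*(-4929/704) = 2291985/704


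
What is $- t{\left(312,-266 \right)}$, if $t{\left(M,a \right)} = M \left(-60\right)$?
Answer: $18720$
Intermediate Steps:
$t{\left(M,a \right)} = - 60 M$
$- t{\left(312,-266 \right)} = - \left(-60\right) 312 = \left(-1\right) \left(-18720\right) = 18720$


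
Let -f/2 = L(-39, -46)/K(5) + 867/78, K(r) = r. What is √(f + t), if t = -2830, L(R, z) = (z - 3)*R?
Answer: I*√15280265/65 ≈ 60.138*I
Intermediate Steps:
L(R, z) = R*(-3 + z) (L(R, z) = (-3 + z)*R = R*(-3 + z))
f = -51131/65 (f = -2*(-39*(-3 - 46)/5 + 867/78) = -2*(-39*(-49)*(⅕) + 867*(1/78)) = -2*(1911*(⅕) + 289/26) = -2*(1911/5 + 289/26) = -2*51131/130 = -51131/65 ≈ -786.63)
√(f + t) = √(-51131/65 - 2830) = √(-235081/65) = I*√15280265/65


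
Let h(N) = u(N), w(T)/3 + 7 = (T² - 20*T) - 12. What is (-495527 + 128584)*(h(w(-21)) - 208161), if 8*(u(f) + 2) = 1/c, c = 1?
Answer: 611071278729/8 ≈ 7.6384e+10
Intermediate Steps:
u(f) = -15/8 (u(f) = -2 + (⅛)/1 = -2 + (⅛)*1 = -2 + ⅛ = -15/8)
w(T) = -57 - 60*T + 3*T² (w(T) = -21 + 3*((T² - 20*T) - 12) = -21 + 3*(-12 + T² - 20*T) = -21 + (-36 - 60*T + 3*T²) = -57 - 60*T + 3*T²)
h(N) = -15/8
(-495527 + 128584)*(h(w(-21)) - 208161) = (-495527 + 128584)*(-15/8 - 208161) = -366943*(-1665303/8) = 611071278729/8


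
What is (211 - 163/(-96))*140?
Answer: 714665/24 ≈ 29778.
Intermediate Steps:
(211 - 163/(-96))*140 = (211 - 163*(-1/96))*140 = (211 + 163/96)*140 = (20419/96)*140 = 714665/24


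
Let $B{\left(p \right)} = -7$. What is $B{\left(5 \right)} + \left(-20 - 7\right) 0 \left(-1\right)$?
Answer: $-7$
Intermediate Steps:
$B{\left(5 \right)} + \left(-20 - 7\right) 0 \left(-1\right) = -7 + \left(-20 - 7\right) 0 \left(-1\right) = -7 - 0 = -7 + 0 = -7$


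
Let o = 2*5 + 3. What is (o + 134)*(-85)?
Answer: -12495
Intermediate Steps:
o = 13 (o = 10 + 3 = 13)
(o + 134)*(-85) = (13 + 134)*(-85) = 147*(-85) = -12495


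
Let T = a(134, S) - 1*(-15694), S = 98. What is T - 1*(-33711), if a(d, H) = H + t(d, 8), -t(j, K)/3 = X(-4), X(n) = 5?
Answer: 49488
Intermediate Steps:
t(j, K) = -15 (t(j, K) = -3*5 = -15)
a(d, H) = -15 + H (a(d, H) = H - 15 = -15 + H)
T = 15777 (T = (-15 + 98) - 1*(-15694) = 83 + 15694 = 15777)
T - 1*(-33711) = 15777 - 1*(-33711) = 15777 + 33711 = 49488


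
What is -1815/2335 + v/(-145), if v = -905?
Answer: 74000/13543 ≈ 5.4641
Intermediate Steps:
-1815/2335 + v/(-145) = -1815/2335 - 905/(-145) = -1815*1/2335 - 905*(-1/145) = -363/467 + 181/29 = 74000/13543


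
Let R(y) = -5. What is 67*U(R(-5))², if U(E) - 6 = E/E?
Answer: 3283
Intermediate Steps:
U(E) = 7 (U(E) = 6 + E/E = 6 + 1 = 7)
67*U(R(-5))² = 67*7² = 67*49 = 3283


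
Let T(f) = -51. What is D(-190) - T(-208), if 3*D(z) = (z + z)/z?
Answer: 155/3 ≈ 51.667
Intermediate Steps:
D(z) = 2/3 (D(z) = ((z + z)/z)/3 = ((2*z)/z)/3 = (1/3)*2 = 2/3)
D(-190) - T(-208) = 2/3 - 1*(-51) = 2/3 + 51 = 155/3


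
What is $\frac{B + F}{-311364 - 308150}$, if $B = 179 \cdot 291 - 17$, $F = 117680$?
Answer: $- \frac{84876}{309757} \approx -0.27401$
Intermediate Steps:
$B = 52072$ ($B = 52089 - 17 = 52072$)
$\frac{B + F}{-311364 - 308150} = \frac{52072 + 117680}{-311364 - 308150} = \frac{169752}{-619514} = 169752 \left(- \frac{1}{619514}\right) = - \frac{84876}{309757}$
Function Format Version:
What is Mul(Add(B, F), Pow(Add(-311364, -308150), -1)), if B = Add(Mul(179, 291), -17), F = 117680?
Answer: Rational(-84876, 309757) ≈ -0.27401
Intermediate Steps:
B = 52072 (B = Add(52089, -17) = 52072)
Mul(Add(B, F), Pow(Add(-311364, -308150), -1)) = Mul(Add(52072, 117680), Pow(Add(-311364, -308150), -1)) = Mul(169752, Pow(-619514, -1)) = Mul(169752, Rational(-1, 619514)) = Rational(-84876, 309757)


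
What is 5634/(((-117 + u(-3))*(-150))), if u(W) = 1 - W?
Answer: 939/2825 ≈ 0.33239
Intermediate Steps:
5634/(((-117 + u(-3))*(-150))) = 5634/(((-117 + (1 - 1*(-3)))*(-150))) = 5634/(((-117 + (1 + 3))*(-150))) = 5634/(((-117 + 4)*(-150))) = 5634/((-113*(-150))) = 5634/16950 = 5634*(1/16950) = 939/2825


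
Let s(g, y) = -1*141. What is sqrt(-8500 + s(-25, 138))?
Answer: I*sqrt(8641) ≈ 92.957*I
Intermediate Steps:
s(g, y) = -141
sqrt(-8500 + s(-25, 138)) = sqrt(-8500 - 141) = sqrt(-8641) = I*sqrt(8641)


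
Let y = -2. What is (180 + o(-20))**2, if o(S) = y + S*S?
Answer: 334084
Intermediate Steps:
o(S) = -2 + S**2 (o(S) = -2 + S*S = -2 + S**2)
(180 + o(-20))**2 = (180 + (-2 + (-20)**2))**2 = (180 + (-2 + 400))**2 = (180 + 398)**2 = 578**2 = 334084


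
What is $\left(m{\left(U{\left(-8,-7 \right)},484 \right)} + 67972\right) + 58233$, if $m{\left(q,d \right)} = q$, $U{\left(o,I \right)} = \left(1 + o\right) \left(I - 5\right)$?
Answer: $126289$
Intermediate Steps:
$U{\left(o,I \right)} = \left(1 + o\right) \left(-5 + I\right)$ ($U{\left(o,I \right)} = \left(1 + o\right) \left(I - 5\right) = \left(1 + o\right) \left(-5 + I\right)$)
$\left(m{\left(U{\left(-8,-7 \right)},484 \right)} + 67972\right) + 58233 = \left(\left(-5 - 7 - -40 - -56\right) + 67972\right) + 58233 = \left(\left(-5 - 7 + 40 + 56\right) + 67972\right) + 58233 = \left(84 + 67972\right) + 58233 = 68056 + 58233 = 126289$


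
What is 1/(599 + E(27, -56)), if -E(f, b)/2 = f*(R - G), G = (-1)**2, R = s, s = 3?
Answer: 1/491 ≈ 0.0020367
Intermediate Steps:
R = 3
G = 1
E(f, b) = -4*f (E(f, b) = -2*f*(3 - 1*1) = -2*f*(3 - 1) = -2*f*2 = -4*f)
1/(599 + E(27, -56)) = 1/(599 - 4*27) = 1/(599 - 108) = 1/491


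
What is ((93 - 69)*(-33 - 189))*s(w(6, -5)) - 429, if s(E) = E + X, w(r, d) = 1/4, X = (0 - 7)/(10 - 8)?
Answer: 16887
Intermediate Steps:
X = -7/2 ≈ -3.5000
w(r, d) = 1/4
s(E) = -7/2 + E (s(E) = E - 7/2 = -7/2 + E)
((93 - 69)*(-33 - 189))*s(w(6, -5)) - 429 = ((93 - 69)*(-33 - 189))*(-7/2 + 1/4) - 429 = (24*(-222))*(-13/4) - 429 = -5328*(-13/4) - 429 = 17316 - 429 = 16887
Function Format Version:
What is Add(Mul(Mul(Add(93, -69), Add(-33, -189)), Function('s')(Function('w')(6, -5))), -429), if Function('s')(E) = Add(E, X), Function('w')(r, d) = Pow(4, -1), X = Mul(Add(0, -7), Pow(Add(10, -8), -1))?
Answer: 16887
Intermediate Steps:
X = Rational(-7, 2) (X = Mul(-7, Pow(2, -1)) = Mul(-7, Rational(1, 2)) = Rational(-7, 2) ≈ -3.5000)
Function('w')(r, d) = Rational(1, 4)
Function('s')(E) = Add(Rational(-7, 2), E) (Function('s')(E) = Add(E, Rational(-7, 2)) = Add(Rational(-7, 2), E))
Add(Mul(Mul(Add(93, -69), Add(-33, -189)), Function('s')(Function('w')(6, -5))), -429) = Add(Mul(Mul(Add(93, -69), Add(-33, -189)), Add(Rational(-7, 2), Rational(1, 4))), -429) = Add(Mul(Mul(24, -222), Rational(-13, 4)), -429) = Add(Mul(-5328, Rational(-13, 4)), -429) = Add(17316, -429) = 16887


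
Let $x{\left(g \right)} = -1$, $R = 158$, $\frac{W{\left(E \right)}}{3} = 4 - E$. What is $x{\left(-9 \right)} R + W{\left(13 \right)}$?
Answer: $-185$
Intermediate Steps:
$W{\left(E \right)} = 12 - 3 E$ ($W{\left(E \right)} = 3 \left(4 - E\right) = 12 - 3 E$)
$x{\left(-9 \right)} R + W{\left(13 \right)} = \left(-1\right) 158 + \left(12 - 39\right) = -158 + \left(12 - 39\right) = -158 - 27 = -185$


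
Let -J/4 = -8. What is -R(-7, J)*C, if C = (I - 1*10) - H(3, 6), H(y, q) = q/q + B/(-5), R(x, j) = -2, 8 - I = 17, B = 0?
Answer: -40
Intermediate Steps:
J = 32 (J = -4*(-8) = 32)
I = -9 (I = 8 - 1*17 = 8 - 17 = -9)
H(y, q) = 1 (H(y, q) = q/q + 0/(-5) = 1 + 0*(-⅕) = 1 + 0 = 1)
C = -20 (C = (-9 - 1*10) - 1*1 = (-9 - 10) - 1 = -19 - 1 = -20)
-R(-7, J)*C = -(-2)*(-20) = -1*40 = -40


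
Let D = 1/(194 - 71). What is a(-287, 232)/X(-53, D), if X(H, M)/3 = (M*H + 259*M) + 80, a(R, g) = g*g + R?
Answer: 2195017/10046 ≈ 218.50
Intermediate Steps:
a(R, g) = R + g² (a(R, g) = g² + R = R + g²)
D = 1/123 ≈ 0.0081301
X(H, M) = 240 + 777*M + 3*H*M (X(H, M) = 3*((M*H + 259*M) + 80) = 3*((H*M + 259*M) + 80) = 3*((259*M + H*M) + 80) = 3*(80 + 259*M + H*M) = 240 + 777*M + 3*H*M)
a(-287, 232)/X(-53, D) = (-287 + 232²)/(240 + 777*(1/123) + 3*(-53)*(1/123)) = (-287 + 53824)/(240 + 259/41 - 53/41) = 53537/(10046/41) = 53537*(41/10046) = 2195017/10046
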